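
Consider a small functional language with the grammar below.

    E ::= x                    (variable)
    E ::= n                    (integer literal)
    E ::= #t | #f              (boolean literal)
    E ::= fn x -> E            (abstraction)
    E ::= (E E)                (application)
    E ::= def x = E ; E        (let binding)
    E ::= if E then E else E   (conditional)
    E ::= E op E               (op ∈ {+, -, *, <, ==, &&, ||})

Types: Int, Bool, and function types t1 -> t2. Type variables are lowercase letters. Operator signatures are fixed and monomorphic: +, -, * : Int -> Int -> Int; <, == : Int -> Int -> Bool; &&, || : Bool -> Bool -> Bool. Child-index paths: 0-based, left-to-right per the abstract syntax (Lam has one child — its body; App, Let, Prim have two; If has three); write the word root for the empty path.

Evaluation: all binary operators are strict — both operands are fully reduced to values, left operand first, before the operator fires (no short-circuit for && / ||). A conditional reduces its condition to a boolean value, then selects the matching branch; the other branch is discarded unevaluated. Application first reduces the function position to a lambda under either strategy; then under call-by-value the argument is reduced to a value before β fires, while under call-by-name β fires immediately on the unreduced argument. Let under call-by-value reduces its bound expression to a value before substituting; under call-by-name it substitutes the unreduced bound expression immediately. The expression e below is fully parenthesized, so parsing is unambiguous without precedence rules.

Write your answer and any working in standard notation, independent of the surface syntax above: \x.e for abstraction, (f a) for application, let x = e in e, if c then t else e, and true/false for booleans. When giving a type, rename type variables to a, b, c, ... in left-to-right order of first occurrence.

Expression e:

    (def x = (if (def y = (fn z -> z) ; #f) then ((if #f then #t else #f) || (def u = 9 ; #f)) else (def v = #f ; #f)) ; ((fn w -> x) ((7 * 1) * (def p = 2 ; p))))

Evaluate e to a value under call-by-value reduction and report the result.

Answer: false

Derivation:
step 0: (let x = (if (let y = (\z.z) in false) then ((if false then true else false) || (let u = 9 in false)) else (let v = false in false)) in ((\w.x) ((7 * 1) * (let p = 2 in p))))
step 1: [let@0.0] (let x = (if false then ((if false then true else false) || (let u = 9 in false)) else (let v = false in false)) in ((\w.x) ((7 * 1) * (let p = 2 in p))))
step 2: [if@0] (let x = (let v = false in false) in ((\w.x) ((7 * 1) * (let p = 2 in p))))
step 3: [let@0] (let x = false in ((\w.x) ((7 * 1) * (let p = 2 in p))))
step 4: [let@root] ((\w.false) ((7 * 1) * (let p = 2 in p)))
step 5: [delta@1.0] ((\w.false) (7 * (let p = 2 in p)))
step 6: [let@1.1] ((\w.false) (7 * 2))
step 7: [delta@1] ((\w.false) 14)
step 8: [beta@root] false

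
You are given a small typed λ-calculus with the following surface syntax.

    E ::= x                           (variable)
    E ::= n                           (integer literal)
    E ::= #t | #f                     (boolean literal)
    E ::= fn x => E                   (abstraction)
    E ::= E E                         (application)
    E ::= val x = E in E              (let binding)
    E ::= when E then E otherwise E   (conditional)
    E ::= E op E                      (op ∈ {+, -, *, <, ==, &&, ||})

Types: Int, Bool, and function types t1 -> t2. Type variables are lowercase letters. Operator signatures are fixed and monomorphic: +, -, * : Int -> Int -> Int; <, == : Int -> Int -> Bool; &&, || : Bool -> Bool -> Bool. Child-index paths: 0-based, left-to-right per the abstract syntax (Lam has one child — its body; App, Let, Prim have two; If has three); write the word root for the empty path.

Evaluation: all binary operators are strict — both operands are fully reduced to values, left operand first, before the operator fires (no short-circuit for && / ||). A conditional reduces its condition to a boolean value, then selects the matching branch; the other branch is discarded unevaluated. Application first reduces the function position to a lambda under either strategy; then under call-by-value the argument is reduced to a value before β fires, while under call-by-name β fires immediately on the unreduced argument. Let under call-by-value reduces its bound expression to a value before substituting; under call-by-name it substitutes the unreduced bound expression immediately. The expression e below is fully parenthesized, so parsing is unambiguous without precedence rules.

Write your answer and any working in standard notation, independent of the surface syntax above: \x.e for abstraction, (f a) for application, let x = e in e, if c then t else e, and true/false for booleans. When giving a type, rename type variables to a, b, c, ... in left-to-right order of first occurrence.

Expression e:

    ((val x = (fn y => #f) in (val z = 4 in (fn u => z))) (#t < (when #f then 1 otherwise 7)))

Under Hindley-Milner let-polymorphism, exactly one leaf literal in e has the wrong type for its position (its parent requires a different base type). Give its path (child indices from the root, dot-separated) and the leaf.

Answer: 1.0 : true

Working:
\y._ : a -> Bool
let x : forall. a -> Bool
let z : Int
z : Int
\u._ : b -> Int
  unify Bool ~ Int
  FAIL: mismatch Bool ~ Int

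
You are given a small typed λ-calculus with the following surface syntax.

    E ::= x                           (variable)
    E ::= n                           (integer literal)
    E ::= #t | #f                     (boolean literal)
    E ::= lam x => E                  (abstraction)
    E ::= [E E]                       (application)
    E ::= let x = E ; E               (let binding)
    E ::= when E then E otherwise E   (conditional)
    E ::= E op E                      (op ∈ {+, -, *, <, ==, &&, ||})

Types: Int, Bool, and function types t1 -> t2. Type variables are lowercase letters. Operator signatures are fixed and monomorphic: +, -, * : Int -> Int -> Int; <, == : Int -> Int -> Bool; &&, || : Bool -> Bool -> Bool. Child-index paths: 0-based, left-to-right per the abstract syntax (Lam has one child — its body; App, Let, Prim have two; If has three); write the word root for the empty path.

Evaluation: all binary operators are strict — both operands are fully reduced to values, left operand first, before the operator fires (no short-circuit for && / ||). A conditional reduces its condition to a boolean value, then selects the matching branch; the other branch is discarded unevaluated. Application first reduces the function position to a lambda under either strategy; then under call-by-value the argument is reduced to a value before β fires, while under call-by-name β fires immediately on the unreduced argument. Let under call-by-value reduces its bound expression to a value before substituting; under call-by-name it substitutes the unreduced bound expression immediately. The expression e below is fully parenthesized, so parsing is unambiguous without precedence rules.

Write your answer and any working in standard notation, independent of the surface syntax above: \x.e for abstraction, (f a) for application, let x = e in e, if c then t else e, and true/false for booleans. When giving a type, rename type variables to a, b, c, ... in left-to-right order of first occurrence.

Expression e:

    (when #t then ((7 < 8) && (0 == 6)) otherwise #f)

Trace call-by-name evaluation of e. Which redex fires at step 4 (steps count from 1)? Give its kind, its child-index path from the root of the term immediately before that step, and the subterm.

Answer: delta at root : (true && false)

Working:
step 0: (if true then ((7 < 8) && (0 == 6)) else false)
step 1: [if@root] ((7 < 8) && (0 == 6))
step 2: [delta@0] (true && (0 == 6))
step 3: [delta@1] (true && false)
step 4: [delta@root] false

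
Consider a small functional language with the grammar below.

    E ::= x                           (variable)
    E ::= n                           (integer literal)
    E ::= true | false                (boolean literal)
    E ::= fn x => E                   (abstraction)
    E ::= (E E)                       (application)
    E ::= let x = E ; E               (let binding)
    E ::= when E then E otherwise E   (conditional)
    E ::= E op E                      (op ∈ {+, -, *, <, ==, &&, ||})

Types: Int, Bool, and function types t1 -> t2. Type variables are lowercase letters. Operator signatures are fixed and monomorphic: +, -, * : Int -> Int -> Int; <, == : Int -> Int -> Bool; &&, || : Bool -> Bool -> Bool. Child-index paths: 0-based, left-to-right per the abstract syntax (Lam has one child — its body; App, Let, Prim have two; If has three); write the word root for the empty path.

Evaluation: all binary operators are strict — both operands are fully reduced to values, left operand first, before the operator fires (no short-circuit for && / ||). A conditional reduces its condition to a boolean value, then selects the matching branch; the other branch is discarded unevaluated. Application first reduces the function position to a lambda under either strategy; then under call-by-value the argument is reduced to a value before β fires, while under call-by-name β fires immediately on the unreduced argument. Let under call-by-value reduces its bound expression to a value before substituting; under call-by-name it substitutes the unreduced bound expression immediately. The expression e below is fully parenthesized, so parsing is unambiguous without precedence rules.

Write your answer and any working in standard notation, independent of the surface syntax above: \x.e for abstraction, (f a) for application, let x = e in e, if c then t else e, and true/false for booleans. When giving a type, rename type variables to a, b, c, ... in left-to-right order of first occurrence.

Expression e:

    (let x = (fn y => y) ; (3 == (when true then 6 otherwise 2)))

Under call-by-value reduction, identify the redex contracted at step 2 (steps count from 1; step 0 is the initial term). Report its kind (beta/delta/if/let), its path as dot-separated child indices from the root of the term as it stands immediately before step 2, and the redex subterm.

Working:
step 0: (let x = (\y.y) in (3 == (if true then 6 else 2)))
step 1: [let@root] (3 == (if true then 6 else 2))
step 2: [if@1] (3 == 6)

Answer: if at 1 : (if true then 6 else 2)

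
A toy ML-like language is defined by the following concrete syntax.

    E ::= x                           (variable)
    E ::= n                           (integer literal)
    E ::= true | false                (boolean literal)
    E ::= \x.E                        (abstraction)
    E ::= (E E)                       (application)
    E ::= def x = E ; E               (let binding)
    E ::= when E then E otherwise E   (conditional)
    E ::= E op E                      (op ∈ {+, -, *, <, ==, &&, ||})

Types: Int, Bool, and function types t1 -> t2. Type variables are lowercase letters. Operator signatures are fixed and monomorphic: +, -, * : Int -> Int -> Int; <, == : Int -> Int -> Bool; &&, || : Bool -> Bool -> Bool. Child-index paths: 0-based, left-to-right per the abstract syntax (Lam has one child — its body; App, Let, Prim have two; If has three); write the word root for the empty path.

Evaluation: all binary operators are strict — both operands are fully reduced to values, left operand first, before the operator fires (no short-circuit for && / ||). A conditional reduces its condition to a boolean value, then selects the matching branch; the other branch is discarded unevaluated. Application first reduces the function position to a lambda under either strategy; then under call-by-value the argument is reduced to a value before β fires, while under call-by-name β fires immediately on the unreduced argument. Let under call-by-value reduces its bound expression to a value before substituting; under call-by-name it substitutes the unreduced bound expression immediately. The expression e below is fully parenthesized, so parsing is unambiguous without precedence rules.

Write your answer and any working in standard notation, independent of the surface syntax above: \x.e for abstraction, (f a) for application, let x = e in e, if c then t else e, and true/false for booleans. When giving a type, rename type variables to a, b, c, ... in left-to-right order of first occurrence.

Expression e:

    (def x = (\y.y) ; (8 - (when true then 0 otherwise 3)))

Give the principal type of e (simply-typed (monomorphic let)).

Working:
y : a
\y._ : a -> a
let x : a -> a
  unify Int ~ Int
  unify Bool ~ Bool
  unify Int ~ Int
  unify Int ~ Int

Answer: Int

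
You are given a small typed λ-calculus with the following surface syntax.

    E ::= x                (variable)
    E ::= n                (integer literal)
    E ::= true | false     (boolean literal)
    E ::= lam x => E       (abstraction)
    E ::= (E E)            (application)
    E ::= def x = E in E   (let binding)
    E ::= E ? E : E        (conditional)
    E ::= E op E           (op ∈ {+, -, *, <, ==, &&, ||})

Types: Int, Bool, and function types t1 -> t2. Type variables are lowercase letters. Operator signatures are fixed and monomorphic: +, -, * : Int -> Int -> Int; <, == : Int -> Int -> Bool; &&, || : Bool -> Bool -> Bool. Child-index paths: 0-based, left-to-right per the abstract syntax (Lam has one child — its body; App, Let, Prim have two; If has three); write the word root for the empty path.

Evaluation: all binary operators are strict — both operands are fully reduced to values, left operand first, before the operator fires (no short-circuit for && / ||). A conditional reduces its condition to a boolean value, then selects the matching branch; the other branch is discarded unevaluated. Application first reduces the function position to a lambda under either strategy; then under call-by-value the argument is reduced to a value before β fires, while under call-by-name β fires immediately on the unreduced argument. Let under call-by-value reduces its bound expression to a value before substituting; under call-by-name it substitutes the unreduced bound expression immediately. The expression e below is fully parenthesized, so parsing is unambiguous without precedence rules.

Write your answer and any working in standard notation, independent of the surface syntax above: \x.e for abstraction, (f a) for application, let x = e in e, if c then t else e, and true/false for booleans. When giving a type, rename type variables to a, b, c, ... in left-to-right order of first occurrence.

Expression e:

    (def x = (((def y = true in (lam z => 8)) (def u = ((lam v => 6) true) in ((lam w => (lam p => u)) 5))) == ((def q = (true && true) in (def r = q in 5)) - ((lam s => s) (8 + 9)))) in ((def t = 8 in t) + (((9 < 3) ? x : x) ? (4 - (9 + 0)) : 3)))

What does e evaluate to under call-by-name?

Answer: 11

Derivation:
step 0: (let x = (((let y = true in (\z.8)) (let u = ((\v.6) true) in ((\w.(\p.u)) 5))) == ((let q = (true && true) in (let r = q in 5)) - ((\s.s) (8 + 9)))) in ((let t = 8 in t) + (if (if (9 < 3) then x else x) then (4 - (9 + 0)) else 3)))
step 1: [let@root] ((let t = 8 in t) + (if (if (9 < 3) then (((let y = true in (\z.8)) (let u = ((\v.6) true) in ((\w.(\p.u)) 5))) == ((let q = (true && true) in (let r = q in 5)) - ((\s.s) (8 + 9)))) else (((let y = true in (\z.8)) (let u = ((\v.6) true) in ((\w.(\p.u)) 5))) == ((let q = (true && true) in (let r = q in 5)) - ((\s.s) (8 + 9))))) then (4 - (9 + 0)) else 3))
step 2: [let@0] (8 + (if (if (9 < 3) then (((let y = true in (\z.8)) (let u = ((\v.6) true) in ((\w.(\p.u)) 5))) == ((let q = (true && true) in (let r = q in 5)) - ((\s.s) (8 + 9)))) else (((let y = true in (\z.8)) (let u = ((\v.6) true) in ((\w.(\p.u)) 5))) == ((let q = (true && true) in (let r = q in 5)) - ((\s.s) (8 + 9))))) then (4 - (9 + 0)) else 3))
step 3: [delta@1.0.0] (8 + (if (if false then (((let y = true in (\z.8)) (let u = ((\v.6) true) in ((\w.(\p.u)) 5))) == ((let q = (true && true) in (let r = q in 5)) - ((\s.s) (8 + 9)))) else (((let y = true in (\z.8)) (let u = ((\v.6) true) in ((\w.(\p.u)) 5))) == ((let q = (true && true) in (let r = q in 5)) - ((\s.s) (8 + 9))))) then (4 - (9 + 0)) else 3))
step 4: [if@1.0] (8 + (if (((let y = true in (\z.8)) (let u = ((\v.6) true) in ((\w.(\p.u)) 5))) == ((let q = (true && true) in (let r = q in 5)) - ((\s.s) (8 + 9)))) then (4 - (9 + 0)) else 3))
step 5: [let@1.0.0.0] (8 + (if (((\z.8) (let u = ((\v.6) true) in ((\w.(\p.u)) 5))) == ((let q = (true && true) in (let r = q in 5)) - ((\s.s) (8 + 9)))) then (4 - (9 + 0)) else 3))
step 6: [beta@1.0.0] (8 + (if (8 == ((let q = (true && true) in (let r = q in 5)) - ((\s.s) (8 + 9)))) then (4 - (9 + 0)) else 3))
step 7: [let@1.0.1.0] (8 + (if (8 == ((let r = (true && true) in 5) - ((\s.s) (8 + 9)))) then (4 - (9 + 0)) else 3))
step 8: [let@1.0.1.0] (8 + (if (8 == (5 - ((\s.s) (8 + 9)))) then (4 - (9 + 0)) else 3))
step 9: [beta@1.0.1.1] (8 + (if (8 == (5 - (8 + 9))) then (4 - (9 + 0)) else 3))
step 10: [delta@1.0.1.1] (8 + (if (8 == (5 - 17)) then (4 - (9 + 0)) else 3))
step 11: [delta@1.0.1] (8 + (if (8 == -12) then (4 - (9 + 0)) else 3))
step 12: [delta@1.0] (8 + (if false then (4 - (9 + 0)) else 3))
step 13: [if@1] (8 + 3)
step 14: [delta@root] 11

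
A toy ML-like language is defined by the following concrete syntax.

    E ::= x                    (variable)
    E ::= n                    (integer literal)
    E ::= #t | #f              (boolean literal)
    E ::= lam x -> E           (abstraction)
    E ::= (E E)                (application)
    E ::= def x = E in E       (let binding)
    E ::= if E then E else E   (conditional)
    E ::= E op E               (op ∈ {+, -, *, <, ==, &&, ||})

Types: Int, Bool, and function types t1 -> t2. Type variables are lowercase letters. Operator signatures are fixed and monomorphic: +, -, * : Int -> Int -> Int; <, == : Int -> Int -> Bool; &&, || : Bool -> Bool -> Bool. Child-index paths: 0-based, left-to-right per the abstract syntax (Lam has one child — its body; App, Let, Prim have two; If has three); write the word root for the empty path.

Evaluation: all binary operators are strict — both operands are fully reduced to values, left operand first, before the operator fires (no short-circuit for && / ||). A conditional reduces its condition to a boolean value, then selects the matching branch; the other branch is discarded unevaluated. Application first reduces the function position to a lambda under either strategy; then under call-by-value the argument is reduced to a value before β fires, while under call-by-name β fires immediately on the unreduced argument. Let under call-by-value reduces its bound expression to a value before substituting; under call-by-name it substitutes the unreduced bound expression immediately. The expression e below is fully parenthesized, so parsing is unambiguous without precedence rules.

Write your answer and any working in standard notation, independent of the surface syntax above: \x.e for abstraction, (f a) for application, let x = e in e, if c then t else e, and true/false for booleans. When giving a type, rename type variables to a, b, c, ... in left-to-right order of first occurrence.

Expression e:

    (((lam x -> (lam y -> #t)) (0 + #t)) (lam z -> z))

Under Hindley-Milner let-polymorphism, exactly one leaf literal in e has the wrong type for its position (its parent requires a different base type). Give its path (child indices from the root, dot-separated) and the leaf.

Answer: 0.1.1 : true

Working:
\y._ : b -> Bool
\x._ : a -> b -> Bool
  unify Int ~ Int
  unify Bool ~ Int
  FAIL: mismatch Bool ~ Int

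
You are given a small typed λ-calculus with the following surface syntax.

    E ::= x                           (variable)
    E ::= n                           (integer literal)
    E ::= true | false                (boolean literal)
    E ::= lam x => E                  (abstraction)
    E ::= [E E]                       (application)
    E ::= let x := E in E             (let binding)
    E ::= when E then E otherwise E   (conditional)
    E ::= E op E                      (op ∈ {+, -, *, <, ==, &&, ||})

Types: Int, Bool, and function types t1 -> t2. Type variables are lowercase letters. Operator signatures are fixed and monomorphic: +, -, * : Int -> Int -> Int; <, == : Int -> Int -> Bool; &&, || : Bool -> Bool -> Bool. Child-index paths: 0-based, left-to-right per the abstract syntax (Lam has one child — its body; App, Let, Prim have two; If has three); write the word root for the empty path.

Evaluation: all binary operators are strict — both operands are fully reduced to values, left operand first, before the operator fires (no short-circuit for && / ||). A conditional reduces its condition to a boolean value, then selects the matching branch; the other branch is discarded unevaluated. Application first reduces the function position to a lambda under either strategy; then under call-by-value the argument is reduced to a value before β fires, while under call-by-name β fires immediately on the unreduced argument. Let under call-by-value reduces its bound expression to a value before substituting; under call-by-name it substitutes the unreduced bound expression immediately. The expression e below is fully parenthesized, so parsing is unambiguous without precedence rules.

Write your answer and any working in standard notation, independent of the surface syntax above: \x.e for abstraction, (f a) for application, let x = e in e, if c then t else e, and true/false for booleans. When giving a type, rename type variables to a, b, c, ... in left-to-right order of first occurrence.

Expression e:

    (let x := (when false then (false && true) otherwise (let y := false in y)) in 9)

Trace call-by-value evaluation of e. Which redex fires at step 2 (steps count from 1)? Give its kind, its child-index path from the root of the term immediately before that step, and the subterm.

Answer: let at 0 : (let y = false in y)

Working:
step 0: (let x = (if false then (false && true) else (let y = false in y)) in 9)
step 1: [if@0] (let x = (let y = false in y) in 9)
step 2: [let@0] (let x = false in 9)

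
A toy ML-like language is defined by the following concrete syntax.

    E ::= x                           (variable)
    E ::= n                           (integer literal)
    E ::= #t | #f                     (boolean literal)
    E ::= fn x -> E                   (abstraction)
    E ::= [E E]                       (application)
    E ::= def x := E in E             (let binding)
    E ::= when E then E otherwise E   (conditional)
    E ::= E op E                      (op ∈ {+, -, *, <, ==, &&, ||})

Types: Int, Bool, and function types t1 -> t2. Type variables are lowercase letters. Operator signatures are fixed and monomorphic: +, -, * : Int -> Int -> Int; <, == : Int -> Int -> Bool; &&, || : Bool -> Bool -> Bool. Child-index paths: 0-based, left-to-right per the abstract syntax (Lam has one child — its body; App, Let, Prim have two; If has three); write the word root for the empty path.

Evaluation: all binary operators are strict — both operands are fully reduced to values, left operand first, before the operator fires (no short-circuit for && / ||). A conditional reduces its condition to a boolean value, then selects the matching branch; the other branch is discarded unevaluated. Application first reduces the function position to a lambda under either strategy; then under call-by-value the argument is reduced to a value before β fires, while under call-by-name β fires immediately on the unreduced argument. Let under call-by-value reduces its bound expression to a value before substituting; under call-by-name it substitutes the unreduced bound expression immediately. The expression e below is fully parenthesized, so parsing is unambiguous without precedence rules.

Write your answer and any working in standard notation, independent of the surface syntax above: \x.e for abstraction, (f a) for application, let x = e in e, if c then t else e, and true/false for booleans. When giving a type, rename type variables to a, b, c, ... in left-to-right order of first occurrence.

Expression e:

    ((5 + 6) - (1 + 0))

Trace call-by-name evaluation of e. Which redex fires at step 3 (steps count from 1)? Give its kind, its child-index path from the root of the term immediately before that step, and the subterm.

Trace:
step 0: ((5 + 6) - (1 + 0))
step 1: [delta@0] (11 - (1 + 0))
step 2: [delta@1] (11 - 1)
step 3: [delta@root] 10

Answer: delta at root : (11 - 1)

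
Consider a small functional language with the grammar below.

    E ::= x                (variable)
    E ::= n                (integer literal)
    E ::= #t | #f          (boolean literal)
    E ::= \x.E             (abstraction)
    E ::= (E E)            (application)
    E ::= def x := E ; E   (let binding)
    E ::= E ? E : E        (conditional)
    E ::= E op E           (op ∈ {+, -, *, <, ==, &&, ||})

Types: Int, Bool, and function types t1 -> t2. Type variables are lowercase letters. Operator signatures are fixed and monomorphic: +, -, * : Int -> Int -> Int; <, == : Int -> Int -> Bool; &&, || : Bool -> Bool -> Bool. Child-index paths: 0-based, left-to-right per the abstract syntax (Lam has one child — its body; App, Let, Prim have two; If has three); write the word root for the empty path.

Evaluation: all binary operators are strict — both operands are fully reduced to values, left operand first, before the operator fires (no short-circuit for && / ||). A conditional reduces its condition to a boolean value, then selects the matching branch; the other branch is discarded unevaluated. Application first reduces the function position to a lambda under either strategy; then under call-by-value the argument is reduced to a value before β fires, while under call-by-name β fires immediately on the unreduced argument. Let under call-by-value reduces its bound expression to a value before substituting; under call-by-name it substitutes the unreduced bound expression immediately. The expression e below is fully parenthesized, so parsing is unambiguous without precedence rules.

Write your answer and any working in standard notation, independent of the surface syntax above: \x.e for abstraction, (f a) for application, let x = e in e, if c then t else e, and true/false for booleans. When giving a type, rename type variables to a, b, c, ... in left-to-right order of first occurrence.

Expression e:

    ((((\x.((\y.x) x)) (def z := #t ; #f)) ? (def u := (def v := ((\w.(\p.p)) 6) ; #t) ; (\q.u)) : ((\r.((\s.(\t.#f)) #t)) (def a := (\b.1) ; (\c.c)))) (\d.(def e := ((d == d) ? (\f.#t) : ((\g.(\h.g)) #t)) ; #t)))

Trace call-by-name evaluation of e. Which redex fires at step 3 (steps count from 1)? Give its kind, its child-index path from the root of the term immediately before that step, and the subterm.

Answer: let at 0.0 : (let z = true in false)

Derivation:
step 0: ((if ((\x.((\y.x) x)) (let z = true in false)) then (let u = (let v = ((\w.(\p.p)) 6) in true) in (\q.u)) else ((\r.((\s.(\t.false)) true)) (let a = (\b.1) in (\c.c)))) (\d.(let e = (if (d == d) then (\f.true) else ((\g.(\h.g)) true)) in true)))
step 1: [beta@0.0] ((if ((\y.(let z = true in false)) (let z = true in false)) then (let u = (let v = ((\w.(\p.p)) 6) in true) in (\q.u)) else ((\r.((\s.(\t.false)) true)) (let a = (\b.1) in (\c.c)))) (\d.(let e = (if (d == d) then (\f.true) else ((\g.(\h.g)) true)) in true)))
step 2: [beta@0.0] ((if (let z = true in false) then (let u = (let v = ((\w.(\p.p)) 6) in true) in (\q.u)) else ((\r.((\s.(\t.false)) true)) (let a = (\b.1) in (\c.c)))) (\d.(let e = (if (d == d) then (\f.true) else ((\g.(\h.g)) true)) in true)))
step 3: [let@0.0] ((if false then (let u = (let v = ((\w.(\p.p)) 6) in true) in (\q.u)) else ((\r.((\s.(\t.false)) true)) (let a = (\b.1) in (\c.c)))) (\d.(let e = (if (d == d) then (\f.true) else ((\g.(\h.g)) true)) in true)))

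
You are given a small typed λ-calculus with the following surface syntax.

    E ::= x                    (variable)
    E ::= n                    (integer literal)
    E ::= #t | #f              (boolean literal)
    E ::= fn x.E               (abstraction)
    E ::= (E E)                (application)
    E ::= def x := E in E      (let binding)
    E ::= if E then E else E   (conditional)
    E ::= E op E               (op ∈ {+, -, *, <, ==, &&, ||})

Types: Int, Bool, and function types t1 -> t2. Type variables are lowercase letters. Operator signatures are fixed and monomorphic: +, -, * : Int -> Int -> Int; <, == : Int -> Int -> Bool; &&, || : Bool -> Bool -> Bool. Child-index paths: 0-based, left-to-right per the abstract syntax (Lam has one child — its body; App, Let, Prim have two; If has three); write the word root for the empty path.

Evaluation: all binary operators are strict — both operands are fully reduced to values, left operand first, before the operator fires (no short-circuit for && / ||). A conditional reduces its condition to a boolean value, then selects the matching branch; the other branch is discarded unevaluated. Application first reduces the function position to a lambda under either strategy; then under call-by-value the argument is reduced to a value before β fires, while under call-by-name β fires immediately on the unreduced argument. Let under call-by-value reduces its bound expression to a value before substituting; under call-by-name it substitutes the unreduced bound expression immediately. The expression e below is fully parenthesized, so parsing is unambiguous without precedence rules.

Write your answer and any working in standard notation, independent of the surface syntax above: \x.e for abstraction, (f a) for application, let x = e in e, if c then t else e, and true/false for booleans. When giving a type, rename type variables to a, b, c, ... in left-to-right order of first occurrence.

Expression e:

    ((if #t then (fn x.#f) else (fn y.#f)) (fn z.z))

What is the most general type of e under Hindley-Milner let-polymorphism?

Working:
  unify Bool ~ Bool
\x._ : a -> Bool
\y._ : b -> Bool
  unify a -> Bool ~ b -> Bool
  unify a ~ b
  unify Bool ~ Bool
z : c
\z._ : c -> c
  unify b -> Bool ~ (c -> c) -> d
  unify b ~ c -> c
  unify Bool ~ d
_ _ : Bool

Answer: Bool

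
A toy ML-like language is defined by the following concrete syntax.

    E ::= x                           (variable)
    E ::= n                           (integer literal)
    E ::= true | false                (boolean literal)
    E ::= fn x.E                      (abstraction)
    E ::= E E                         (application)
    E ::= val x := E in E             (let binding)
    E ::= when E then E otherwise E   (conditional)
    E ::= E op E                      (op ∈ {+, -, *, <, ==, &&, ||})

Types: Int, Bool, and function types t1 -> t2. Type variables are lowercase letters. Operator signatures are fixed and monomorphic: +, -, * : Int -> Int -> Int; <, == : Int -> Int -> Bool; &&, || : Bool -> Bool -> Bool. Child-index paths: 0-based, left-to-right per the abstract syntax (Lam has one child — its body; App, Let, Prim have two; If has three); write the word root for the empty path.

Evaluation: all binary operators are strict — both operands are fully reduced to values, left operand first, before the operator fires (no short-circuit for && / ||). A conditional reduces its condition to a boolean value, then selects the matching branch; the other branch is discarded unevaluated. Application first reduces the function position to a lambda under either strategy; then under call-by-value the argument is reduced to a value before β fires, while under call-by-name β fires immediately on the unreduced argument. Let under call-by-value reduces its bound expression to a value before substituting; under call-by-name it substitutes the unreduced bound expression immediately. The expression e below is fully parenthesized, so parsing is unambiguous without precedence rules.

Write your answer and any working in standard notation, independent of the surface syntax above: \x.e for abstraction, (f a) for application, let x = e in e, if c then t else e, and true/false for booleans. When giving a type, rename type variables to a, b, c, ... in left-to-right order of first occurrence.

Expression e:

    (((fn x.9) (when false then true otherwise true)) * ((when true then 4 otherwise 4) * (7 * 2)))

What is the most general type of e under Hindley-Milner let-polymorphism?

Working:
\x._ : a -> Int
  unify Bool ~ Bool
  unify Bool ~ Bool
  unify a -> Int ~ Bool -> b
  unify a ~ Bool
  unify Int ~ b
_ _ : Int
  unify Int ~ Int
  unify Bool ~ Bool
  unify Int ~ Int
  unify Int ~ Int
  unify Int ~ Int
  unify Int ~ Int
  unify Int ~ Int
  unify Int ~ Int

Answer: Int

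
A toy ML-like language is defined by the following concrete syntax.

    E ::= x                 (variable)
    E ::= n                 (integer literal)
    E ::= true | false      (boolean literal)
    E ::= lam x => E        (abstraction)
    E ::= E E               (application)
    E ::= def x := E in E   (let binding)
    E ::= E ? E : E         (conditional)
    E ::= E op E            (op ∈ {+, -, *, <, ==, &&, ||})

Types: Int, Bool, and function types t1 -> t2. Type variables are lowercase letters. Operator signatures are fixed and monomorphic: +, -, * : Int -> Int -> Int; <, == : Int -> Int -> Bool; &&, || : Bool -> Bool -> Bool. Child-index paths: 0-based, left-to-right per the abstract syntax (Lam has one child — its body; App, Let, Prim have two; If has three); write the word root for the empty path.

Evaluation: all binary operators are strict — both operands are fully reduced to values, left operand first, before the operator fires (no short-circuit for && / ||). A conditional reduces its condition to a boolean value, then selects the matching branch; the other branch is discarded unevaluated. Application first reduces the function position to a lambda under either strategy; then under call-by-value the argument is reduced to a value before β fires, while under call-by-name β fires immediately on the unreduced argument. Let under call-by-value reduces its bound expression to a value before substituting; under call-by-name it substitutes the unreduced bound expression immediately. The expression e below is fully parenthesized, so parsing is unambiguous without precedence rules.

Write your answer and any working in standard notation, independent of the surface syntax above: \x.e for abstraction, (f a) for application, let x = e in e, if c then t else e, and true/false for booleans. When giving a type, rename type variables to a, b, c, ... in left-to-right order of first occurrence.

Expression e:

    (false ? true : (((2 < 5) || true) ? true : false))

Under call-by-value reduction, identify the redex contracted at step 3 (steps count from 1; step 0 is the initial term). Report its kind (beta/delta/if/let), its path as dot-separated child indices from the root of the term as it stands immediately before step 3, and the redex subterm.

Trace:
step 0: (if false then true else (if ((2 < 5) || true) then true else false))
step 1: [if@root] (if ((2 < 5) || true) then true else false)
step 2: [delta@0.0] (if (true || true) then true else false)
step 3: [delta@0] (if true then true else false)

Answer: delta at 0 : (true || true)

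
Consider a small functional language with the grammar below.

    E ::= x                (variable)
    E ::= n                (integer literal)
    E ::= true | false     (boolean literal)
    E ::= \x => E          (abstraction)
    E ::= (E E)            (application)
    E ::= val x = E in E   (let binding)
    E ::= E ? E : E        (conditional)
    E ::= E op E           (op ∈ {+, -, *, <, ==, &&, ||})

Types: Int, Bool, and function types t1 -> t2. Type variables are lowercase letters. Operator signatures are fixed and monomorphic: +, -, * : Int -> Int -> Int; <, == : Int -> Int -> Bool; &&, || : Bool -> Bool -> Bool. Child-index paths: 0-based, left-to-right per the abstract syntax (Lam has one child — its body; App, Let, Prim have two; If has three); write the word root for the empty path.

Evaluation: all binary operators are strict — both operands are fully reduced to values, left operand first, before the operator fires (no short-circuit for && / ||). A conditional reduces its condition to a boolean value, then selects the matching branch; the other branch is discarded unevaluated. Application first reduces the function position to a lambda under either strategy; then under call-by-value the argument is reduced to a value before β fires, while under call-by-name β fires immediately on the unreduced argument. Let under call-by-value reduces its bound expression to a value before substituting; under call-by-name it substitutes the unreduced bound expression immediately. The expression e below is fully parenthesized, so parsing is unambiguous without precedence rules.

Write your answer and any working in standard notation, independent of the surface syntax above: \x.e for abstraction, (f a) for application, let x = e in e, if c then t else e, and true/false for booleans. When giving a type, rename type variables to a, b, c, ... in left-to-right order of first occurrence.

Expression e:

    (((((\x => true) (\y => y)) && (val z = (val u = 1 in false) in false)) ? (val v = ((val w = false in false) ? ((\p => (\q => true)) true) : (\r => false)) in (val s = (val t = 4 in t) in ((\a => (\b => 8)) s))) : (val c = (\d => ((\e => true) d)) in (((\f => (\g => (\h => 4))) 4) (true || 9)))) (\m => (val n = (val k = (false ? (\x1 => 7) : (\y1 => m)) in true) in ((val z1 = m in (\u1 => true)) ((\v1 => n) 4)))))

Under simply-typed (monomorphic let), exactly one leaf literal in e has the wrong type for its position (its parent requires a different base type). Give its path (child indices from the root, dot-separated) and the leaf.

Derivation:
\x._ : a -> Bool
y : b
\y._ : b -> b
  unify a -> Bool ~ (b -> b) -> c
  unify a ~ b -> b
  unify Bool ~ c
_ _ : Bool
  unify Bool ~ Bool
let u : Int
let z : Bool
  unify Bool ~ Bool
  unify Bool ~ Bool
let w : Bool
  unify Bool ~ Bool
\q._ : e -> Bool
\p._ : d -> e -> Bool
  unify d -> e -> Bool ~ Bool -> f
  unify d ~ Bool
  unify e -> Bool ~ f
_ _ : e -> Bool
\r._ : g -> Bool
  unify e -> Bool ~ g -> Bool
  unify e ~ g
  unify Bool ~ Bool
let v : g -> Bool
let t : Int
t : Int
let s : Int
\b._ : i -> Int
\a._ : h -> i -> Int
s : Int
  unify h -> i -> Int ~ Int -> j
  unify h ~ Int
  unify i -> Int ~ j
_ _ : i -> Int
\e._ : l -> Bool
d : k
  unify l -> Bool ~ k -> m
  unify l ~ k
  unify Bool ~ m
_ _ : Bool
\d._ : k -> Bool
let c : k -> Bool
\h._ : p -> Int
\g._ : o -> p -> Int
\f._ : n -> o -> p -> Int
  unify n -> o -> p -> Int ~ Int -> q
  unify n ~ Int
  unify o -> p -> Int ~ q
_ _ : o -> p -> Int
  unify Bool ~ Bool
  unify Int ~ Bool
  FAIL: mismatch Int ~ Bool

Answer: 0.2.1.1.1 : 9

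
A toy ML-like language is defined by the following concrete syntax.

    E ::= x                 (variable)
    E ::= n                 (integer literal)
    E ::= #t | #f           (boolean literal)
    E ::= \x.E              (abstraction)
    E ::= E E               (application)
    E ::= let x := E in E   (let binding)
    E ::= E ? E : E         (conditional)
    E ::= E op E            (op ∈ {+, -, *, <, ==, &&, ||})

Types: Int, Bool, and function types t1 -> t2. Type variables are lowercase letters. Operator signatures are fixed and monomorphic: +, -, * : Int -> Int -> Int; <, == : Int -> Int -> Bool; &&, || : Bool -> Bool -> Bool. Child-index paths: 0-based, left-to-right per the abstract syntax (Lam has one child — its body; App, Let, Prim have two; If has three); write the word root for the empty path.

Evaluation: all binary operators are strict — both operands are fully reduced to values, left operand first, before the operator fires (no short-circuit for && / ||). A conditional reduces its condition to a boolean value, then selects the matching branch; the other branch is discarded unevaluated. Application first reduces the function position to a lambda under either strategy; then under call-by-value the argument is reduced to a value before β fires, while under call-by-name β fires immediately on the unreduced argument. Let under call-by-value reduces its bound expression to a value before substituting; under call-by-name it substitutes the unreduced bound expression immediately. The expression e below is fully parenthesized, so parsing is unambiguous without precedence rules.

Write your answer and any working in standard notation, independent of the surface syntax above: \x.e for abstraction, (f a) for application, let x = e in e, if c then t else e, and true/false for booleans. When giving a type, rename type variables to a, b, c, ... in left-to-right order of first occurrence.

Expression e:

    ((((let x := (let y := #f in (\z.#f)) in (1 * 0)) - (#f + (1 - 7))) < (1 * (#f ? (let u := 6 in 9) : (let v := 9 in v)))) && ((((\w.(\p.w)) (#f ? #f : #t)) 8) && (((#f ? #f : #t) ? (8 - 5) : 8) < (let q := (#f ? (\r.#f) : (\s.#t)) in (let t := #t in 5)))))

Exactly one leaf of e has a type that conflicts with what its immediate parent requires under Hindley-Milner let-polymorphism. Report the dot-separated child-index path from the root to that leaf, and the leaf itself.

Working:
let y : Bool
\z._ : a -> Bool
let x : forall. a -> Bool
  unify Int ~ Int
  unify Int ~ Int
  unify Int ~ Int
  unify Bool ~ Int
  FAIL: mismatch Bool ~ Int

Answer: 0.0.1.0 : false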